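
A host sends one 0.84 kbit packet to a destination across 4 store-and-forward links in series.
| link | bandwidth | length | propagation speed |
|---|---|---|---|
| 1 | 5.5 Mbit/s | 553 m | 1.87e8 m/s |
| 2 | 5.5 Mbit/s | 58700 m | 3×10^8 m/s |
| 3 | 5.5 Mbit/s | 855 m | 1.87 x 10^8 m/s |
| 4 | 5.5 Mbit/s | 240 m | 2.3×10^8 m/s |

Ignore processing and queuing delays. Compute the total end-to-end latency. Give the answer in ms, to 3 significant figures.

0.815 ms

L = 840 bits.
Transmission delay per hop = L/R = 840/5500000 = 0.152727 ms; 4 hops → 0.610909 ms.
Propagation delays (d/s per hop): 0.00295722, 0.195667, 0.00457219, 0.00104348 ms; sum = 0.20424 ms.
End-to-end = 0.815 ms.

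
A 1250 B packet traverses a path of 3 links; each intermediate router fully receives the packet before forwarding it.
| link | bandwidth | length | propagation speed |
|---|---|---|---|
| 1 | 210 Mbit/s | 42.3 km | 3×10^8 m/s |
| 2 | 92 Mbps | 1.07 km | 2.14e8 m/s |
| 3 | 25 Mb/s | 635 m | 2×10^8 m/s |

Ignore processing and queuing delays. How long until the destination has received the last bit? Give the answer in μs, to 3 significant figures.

705 μs

L = 1250 × 8 = 10000 bits.
Transmission delays (L/R per hop): 47.619, 108.696, 400 μs; sum = 556.315 μs.
Propagation delays (d/s per hop): 141, 5, 3.175 μs; sum = 149.175 μs.
End-to-end = 705 μs.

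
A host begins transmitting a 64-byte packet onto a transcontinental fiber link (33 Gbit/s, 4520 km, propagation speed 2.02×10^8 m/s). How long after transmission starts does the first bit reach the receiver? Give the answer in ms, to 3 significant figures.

First bit experiences only propagation delay: d/s = 4520000/202000000 = 22.4 ms.

22.4 ms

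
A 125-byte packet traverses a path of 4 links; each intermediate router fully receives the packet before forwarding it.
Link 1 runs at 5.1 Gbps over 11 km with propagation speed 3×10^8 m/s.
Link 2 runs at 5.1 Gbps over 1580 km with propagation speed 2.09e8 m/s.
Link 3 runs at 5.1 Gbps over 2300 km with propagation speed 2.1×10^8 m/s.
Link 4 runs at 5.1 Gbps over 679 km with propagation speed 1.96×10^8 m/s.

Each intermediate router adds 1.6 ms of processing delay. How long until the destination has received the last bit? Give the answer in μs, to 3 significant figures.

L = 125 × 8 = 1000 bits.
Transmission delay per hop = L/R = 1000/5100000000 = 0.196078 μs; 4 hops → 0.784314 μs.
Propagation delays (d/s per hop): 36.6667, 7559.81, 10952.4, 3464.29 μs; sum = 22013.1 μs.
Processing at 3 router(s): 3 × 1.6 ms = 4800 μs.
End-to-end = 26800 μs.

26800 μs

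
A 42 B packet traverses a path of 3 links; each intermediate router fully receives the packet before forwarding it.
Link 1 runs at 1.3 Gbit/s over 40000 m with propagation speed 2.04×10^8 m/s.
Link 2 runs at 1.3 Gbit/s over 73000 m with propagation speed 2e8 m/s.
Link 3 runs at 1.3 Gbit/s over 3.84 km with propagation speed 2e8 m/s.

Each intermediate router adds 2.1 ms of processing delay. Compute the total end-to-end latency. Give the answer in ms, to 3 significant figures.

L = 42 × 8 = 336 bits.
Transmission delay per hop = L/R = 336/1300000000 = 0.000258462 ms; 3 hops → 0.000775385 ms.
Propagation delays (d/s per hop): 0.196078, 0.365, 0.0192 ms; sum = 0.580278 ms.
Processing at 2 router(s): 2 × 2.1 ms = 4.2 ms.
End-to-end = 4.78 ms.

4.78 ms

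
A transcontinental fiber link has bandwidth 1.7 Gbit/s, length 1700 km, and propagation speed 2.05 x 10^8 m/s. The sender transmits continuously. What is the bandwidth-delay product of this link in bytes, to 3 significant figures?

Propagation delay = 1700000 / 2.05e+08 = 0.00829268 s.
BDP = R × t_prop = 1700000000 × 0.00829268 = 14097600 bits.
In bytes: 14097600/8 = 1760000 bytes.

1760000 bytes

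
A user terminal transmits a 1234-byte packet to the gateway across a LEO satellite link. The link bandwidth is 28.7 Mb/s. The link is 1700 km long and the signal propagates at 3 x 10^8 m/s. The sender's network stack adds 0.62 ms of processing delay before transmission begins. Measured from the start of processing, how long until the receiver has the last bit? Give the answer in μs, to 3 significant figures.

6630 μs

L = 1234 × 8 = 9872 bits.
Transmission delay = L/R = 9872 / 28700000 = 343.972 μs.
Propagation delay = d/s = 1700000 m / 300000000 m/s = 5666.67 μs.
Plus processing delay 0.62 ms = 620 μs.
Total = 6630 μs.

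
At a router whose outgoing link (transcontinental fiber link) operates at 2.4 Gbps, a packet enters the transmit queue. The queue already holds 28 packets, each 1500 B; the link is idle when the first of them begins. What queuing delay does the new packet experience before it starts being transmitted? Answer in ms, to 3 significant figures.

0.140 ms

Each queued packet: L/R = 12000/2400000000 = 0.005 ms.
28 queued → 0.14 ms.
Queuing delay = 0.140 ms.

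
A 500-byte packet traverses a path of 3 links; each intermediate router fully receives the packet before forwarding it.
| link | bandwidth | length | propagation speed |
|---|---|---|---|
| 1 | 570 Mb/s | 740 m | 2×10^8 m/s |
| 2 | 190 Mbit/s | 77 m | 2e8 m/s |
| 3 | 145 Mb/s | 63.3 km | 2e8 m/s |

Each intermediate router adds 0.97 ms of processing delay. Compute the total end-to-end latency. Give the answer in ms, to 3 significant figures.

L = 500 × 8 = 4000 bits.
Transmission delays (L/R per hop): 0.00701754, 0.0210526, 0.0275862 ms; sum = 0.0556564 ms.
Propagation delays (d/s per hop): 0.0037, 0.000385, 0.3165 ms; sum = 0.320585 ms.
Processing at 2 router(s): 2 × 0.97 ms = 1.94 ms.
End-to-end = 2.32 ms.

2.32 ms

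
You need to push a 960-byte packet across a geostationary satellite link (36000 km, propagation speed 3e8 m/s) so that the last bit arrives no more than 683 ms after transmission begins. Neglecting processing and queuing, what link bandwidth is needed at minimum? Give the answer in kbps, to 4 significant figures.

L = 7680 bits.
Propagation delay = 36000000 / 300000000 = 120 ms.
Transmission budget = 683 − 120 = 563 ms.
R ≥ L / t_tx = 7680 bits / 0.563 s = 13.64 kbps.

13.64 kbps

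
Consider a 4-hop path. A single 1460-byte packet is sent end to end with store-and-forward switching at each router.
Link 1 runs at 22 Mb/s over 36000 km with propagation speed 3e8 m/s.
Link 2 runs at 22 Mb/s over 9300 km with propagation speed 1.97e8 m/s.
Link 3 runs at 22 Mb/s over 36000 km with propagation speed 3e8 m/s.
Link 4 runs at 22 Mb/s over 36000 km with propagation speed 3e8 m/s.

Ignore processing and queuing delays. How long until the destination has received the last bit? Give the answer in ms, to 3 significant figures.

409 ms

L = 1460 × 8 = 11680 bits.
Transmission delay per hop = L/R = 11680/22000000 = 0.530909 ms; 4 hops → 2.12364 ms.
Propagation delays (d/s per hop): 120, 47.2081, 120, 120 ms; sum = 407.208 ms.
End-to-end = 409 ms.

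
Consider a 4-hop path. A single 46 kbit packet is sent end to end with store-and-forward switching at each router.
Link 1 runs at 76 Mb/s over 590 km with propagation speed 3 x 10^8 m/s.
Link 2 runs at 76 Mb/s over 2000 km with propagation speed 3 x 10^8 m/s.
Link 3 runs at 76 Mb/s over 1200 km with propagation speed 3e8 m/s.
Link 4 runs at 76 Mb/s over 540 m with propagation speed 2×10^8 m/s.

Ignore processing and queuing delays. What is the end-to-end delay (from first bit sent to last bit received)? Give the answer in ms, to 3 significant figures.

15.1 ms

L = 46000 bits.
Transmission delay per hop = L/R = 46000/76000000 = 0.605263 ms; 4 hops → 2.42105 ms.
Propagation delays (d/s per hop): 1.96667, 6.66667, 4, 0.0027 ms; sum = 12.636 ms.
End-to-end = 15.1 ms.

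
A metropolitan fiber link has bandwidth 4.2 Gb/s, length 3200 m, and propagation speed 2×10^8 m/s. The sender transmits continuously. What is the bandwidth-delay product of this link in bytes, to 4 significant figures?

8400 bytes

Propagation delay = 3200 / 200000000 = 1.6e-05 s.
BDP = R × t_prop = 4200000000 × 1.6e-05 = 67200 bits.
In bytes: 67200/8 = 8400 bytes.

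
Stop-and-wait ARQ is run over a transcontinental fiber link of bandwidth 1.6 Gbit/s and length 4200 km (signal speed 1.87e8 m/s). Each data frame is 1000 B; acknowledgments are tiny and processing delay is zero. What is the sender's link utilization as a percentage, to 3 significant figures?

0.0111 %

t_tx = L/R = 8000/1600000000 = 5e-06 s.
t_prop = 4200000/187000000 = 0.0224599 s; RTT = 0.0449198 s.
Cycle = t_tx + RTT = 0.0449248 s.
Utilization = t_tx / cycle = 5e-06/0.0449248 = 0.0111 %.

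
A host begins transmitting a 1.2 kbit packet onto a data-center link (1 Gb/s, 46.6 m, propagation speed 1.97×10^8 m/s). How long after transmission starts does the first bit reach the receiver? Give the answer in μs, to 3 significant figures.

First bit experiences only propagation delay: d/s = 46.6/197000000 = 0.237 μs.

0.237 μs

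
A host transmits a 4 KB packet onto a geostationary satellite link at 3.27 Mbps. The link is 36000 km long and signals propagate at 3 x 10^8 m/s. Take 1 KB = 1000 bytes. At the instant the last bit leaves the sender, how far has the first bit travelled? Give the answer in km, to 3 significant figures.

t_tx = L/R = 32000/3270000 = 0.00978593 s.
Distance = s × t_tx = 300000000 × 0.00978593 = 2940 km.

2940 km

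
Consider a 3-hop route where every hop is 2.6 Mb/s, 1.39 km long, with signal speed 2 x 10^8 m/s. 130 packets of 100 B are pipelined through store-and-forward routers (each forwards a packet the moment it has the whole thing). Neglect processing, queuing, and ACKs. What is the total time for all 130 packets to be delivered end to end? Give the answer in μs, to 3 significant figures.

40600 μs

Per-hop transmission t_tx = L/R = 800/2600000 = 307.692 μs.
Per-hop propagation t_prop = 1390/200000000 = 6.95 μs.
Pipeline fill: first packet needs 3·t_tx to clear all hops; remaining 129 packets each add one t_tx.
Total = (3+130-1)·t_tx + 3·t_prop = 132·307.692 + 3·6.95 = 40600 μs.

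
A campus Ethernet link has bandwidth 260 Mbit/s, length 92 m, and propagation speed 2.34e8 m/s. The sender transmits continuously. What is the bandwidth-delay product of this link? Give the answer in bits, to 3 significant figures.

Propagation delay = 92 / 234000000 = 3.93162e-07 s.
BDP = R × t_prop = 260000000 × 3.93162e-07 = 102.222 bits.

102 bits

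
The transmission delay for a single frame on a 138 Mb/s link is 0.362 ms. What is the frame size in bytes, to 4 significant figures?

L = R × t_tx = 138000000 b/s × 0.000362 s = 49956 bits.
In bytes: 49956 / 8 = 6245 bytes.

6245 bytes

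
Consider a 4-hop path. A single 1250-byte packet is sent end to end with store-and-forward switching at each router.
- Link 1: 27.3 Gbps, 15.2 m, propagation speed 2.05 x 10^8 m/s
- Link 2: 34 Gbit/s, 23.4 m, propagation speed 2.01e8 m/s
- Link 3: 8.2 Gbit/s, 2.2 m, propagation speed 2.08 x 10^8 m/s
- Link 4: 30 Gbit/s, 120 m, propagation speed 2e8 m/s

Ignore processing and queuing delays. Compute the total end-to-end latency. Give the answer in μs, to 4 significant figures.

3.014 μs

L = 1250 × 8 = 10000 bits.
Transmission delays (L/R per hop): 0.3663, 0.294118, 1.21951, 0.333333 μs; sum = 2.21326 μs.
Propagation delays (d/s per hop): 0.0741463, 0.116418, 0.0105769, 0.6 μs; sum = 0.801141 μs.
End-to-end = 3.014 μs.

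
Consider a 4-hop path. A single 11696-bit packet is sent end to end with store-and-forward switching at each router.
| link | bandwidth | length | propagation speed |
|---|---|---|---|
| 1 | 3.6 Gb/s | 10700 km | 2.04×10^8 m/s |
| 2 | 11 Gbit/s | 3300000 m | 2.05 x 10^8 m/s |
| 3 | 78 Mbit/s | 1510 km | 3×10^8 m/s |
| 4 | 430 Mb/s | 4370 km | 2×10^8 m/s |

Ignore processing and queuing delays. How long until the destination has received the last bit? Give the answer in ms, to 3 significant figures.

Transmission delays (L/R per hop): 0.00324889, 0.00106327, 0.149949, 0.0272 ms; sum = 0.181461 ms.
Propagation delays (d/s per hop): 52.451, 16.0976, 5.03333, 21.85 ms; sum = 95.4319 ms.
End-to-end = 95.6 ms.

95.6 ms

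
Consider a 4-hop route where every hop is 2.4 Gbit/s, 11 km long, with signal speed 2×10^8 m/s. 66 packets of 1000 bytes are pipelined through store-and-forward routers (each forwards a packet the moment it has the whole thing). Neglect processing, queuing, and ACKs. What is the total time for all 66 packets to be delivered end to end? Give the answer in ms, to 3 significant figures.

0.450 ms

Per-hop transmission t_tx = L/R = 8000/2400000000 = 0.00333333 ms.
Per-hop propagation t_prop = 11000/200000000 = 0.055 ms.
Pipeline fill: first packet needs 4·t_tx to clear all hops; remaining 65 packets each add one t_tx.
Total = (4+66-1)·t_tx + 4·t_prop = 69·0.00333333 + 4·0.055 = 0.450 ms.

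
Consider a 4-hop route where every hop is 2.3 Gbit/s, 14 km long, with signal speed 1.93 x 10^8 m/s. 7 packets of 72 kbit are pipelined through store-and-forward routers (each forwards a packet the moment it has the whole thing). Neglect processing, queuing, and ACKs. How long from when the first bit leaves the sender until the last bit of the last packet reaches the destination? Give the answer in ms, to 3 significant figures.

0.603 ms

Per-hop transmission t_tx = L/R = 72000/2300000000 = 0.0313043 ms.
Per-hop propagation t_prop = 14000/193000000 = 0.0725389 ms.
Pipeline fill: first packet needs 4·t_tx to clear all hops; remaining 6 packets each add one t_tx.
Total = (4+7-1)·t_tx + 4·t_prop = 10·0.0313043 + 4·0.0725389 = 0.603 ms.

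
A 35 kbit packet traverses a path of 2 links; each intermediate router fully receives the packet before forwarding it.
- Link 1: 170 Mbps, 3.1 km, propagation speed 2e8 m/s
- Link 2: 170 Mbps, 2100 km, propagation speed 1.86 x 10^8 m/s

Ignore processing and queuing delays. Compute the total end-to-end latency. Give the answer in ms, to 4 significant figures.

L = 35000 bits.
Transmission delay per hop = L/R = 35000/170000000 = 0.205882 ms; 2 hops → 0.411765 ms.
Propagation delays (d/s per hop): 0.0155, 11.2903 ms; sum = 11.3058 ms.
End-to-end = 11.72 ms.

11.72 ms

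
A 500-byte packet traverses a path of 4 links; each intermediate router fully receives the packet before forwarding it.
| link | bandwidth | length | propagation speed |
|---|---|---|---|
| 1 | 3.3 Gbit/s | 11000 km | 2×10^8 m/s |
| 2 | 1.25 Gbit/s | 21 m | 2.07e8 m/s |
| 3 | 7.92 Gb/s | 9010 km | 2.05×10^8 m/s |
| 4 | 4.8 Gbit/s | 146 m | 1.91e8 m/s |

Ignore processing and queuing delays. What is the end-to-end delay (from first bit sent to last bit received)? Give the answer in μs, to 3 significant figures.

L = 500 × 8 = 4000 bits.
Transmission delays (L/R per hop): 1.21212, 3.2, 0.505051, 0.833333 μs; sum = 5.75051 μs.
Propagation delays (d/s per hop): 55000, 0.101449, 43951.2, 0.764398 μs; sum = 98952.1 μs.
End-to-end = 99000 μs.

99000 μs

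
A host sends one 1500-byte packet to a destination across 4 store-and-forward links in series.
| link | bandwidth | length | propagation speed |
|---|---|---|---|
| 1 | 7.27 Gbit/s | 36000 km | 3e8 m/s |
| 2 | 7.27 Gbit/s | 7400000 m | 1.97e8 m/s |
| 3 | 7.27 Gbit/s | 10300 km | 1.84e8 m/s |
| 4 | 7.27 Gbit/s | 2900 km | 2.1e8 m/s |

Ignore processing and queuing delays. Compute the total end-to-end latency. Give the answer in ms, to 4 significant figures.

L = 1500 × 8 = 12000 bits.
Transmission delay per hop = L/R = 12000/7270000000 = 0.00165062 ms; 4 hops → 0.00660248 ms.
Propagation delays (d/s per hop): 120, 37.5635, 55.9783, 13.8095 ms; sum = 227.351 ms.
End-to-end = 227.4 ms.

227.4 ms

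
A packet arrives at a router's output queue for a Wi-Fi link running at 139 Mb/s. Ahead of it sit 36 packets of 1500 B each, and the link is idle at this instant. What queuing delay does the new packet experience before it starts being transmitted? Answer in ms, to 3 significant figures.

Each queued packet: L/R = 12000/139000000 = 0.0863309 ms.
36 queued → 3.10791 ms.
Queuing delay = 3.11 ms.

3.11 ms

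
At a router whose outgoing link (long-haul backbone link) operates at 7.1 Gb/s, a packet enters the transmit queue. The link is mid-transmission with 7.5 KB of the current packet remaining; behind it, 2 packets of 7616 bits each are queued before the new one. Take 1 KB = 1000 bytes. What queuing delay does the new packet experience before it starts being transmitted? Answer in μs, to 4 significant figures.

Each queued packet: L/R = 7616/7100000000 = 1.07268 μs.
2 queued → 2.14535 μs.
Plus remaining 60000 bits of current packet: 8.4507 μs.
Queuing delay = 10.60 μs.

10.60 μs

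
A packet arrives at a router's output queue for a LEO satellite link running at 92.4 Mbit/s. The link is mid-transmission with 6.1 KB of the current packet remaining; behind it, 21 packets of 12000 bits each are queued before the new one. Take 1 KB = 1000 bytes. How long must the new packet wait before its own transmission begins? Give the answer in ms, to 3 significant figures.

Each queued packet: L/R = 12000/92400000 = 0.12987 ms.
21 queued → 2.72727 ms.
Plus remaining 48800 bits of current packet: 0.528139 ms.
Queuing delay = 3.26 ms.

3.26 ms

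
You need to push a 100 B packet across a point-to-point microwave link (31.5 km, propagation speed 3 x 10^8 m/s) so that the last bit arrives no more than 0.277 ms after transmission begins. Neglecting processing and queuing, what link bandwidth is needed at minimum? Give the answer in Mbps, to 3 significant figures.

L = 800 bits.
Propagation delay = 31500 / 300000000 = 0.105 ms.
Transmission budget = 0.277 − 0.105 = 0.172 ms.
R ≥ L / t_tx = 800 bits / 0.000172 s = 4.65 Mbps.

4.65 Mbps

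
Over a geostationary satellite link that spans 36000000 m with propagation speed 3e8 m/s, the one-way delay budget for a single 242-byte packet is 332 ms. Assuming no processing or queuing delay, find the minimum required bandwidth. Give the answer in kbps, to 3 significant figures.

L = 1936 bits.
Propagation delay = 36000000 / 300000000 = 120 ms.
Transmission budget = 332 − 120 = 212 ms.
R ≥ L / t_tx = 1936 bits / 0.212 s = 9.13 kbps.

9.13 kbps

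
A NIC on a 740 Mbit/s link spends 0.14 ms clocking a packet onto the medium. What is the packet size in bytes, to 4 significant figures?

12950 bytes

L = R × t_tx = 740000000 b/s × 0.00014 s = 103600 bits.
In bytes: 103600 / 8 = 12950 bytes.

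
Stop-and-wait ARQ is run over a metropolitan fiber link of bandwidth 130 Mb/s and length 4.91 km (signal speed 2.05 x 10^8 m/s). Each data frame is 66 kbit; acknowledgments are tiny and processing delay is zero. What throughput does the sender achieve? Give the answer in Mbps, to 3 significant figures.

119 Mbps

t_tx = L/R = 66000/130000000 = 0.000507692 s.
t_prop = 4910/2.05e+08 = 2.39512e-05 s; RTT = 4.79024e-05 s.
Cycle = t_tx + RTT = 0.000555595 s.
Throughput = L / cycle = 66000 / 0.000555595 = 119 Mbps.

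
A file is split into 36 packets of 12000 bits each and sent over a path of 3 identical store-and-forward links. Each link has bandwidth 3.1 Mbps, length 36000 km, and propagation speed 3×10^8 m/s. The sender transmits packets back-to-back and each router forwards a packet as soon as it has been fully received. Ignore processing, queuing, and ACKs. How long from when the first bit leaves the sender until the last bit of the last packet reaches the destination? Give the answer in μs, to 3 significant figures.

Per-hop transmission t_tx = L/R = 12000/3100000 = 3870.97 μs.
Per-hop propagation t_prop = 36000000/300000000 = 120000 μs.
Pipeline fill: first packet needs 3·t_tx to clear all hops; remaining 35 packets each add one t_tx.
Total = (3+36-1)·t_tx + 3·t_prop = 38·3870.97 + 3·120000 = 507000 μs.

507000 μs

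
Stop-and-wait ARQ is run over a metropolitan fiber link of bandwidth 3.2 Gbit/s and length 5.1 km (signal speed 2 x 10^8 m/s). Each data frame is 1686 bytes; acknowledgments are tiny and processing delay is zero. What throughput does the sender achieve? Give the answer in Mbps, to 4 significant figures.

244.3 Mbps

t_tx = L/R = 13488/3200000000 = 4.215e-06 s.
t_prop = 5100/200000000 = 2.55e-05 s; RTT = 5.1e-05 s.
Cycle = t_tx + RTT = 5.5215e-05 s.
Throughput = L / cycle = 13488 / 5.5215e-05 = 244.3 Mbps.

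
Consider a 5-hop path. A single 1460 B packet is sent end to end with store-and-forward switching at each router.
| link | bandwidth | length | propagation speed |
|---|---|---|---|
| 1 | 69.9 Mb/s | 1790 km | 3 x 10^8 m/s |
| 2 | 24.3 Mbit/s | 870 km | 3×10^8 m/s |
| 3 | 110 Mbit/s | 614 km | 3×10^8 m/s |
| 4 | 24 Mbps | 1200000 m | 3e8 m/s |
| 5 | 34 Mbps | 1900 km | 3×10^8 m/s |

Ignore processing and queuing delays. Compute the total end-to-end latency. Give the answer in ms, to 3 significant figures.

22.8 ms

L = 1460 × 8 = 11680 bits.
Transmission delays (L/R per hop): 0.167096, 0.480658, 0.106182, 0.486667, 0.343529 ms; sum = 1.58413 ms.
Propagation delays (d/s per hop): 5.96667, 2.9, 2.04667, 4, 6.33333 ms; sum = 21.2467 ms.
End-to-end = 22.8 ms.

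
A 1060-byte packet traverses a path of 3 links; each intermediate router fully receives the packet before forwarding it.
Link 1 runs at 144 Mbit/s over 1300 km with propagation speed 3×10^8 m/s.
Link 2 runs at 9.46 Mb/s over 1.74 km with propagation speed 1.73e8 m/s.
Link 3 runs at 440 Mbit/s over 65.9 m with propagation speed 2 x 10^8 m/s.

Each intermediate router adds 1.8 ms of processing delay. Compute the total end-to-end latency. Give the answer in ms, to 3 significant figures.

L = 1060 × 8 = 8480 bits.
Transmission delays (L/R per hop): 0.0588889, 0.896406, 0.0192727 ms; sum = 0.974568 ms.
Propagation delays (d/s per hop): 4.33333, 0.0100578, 0.0003295 ms; sum = 4.34372 ms.
Processing at 2 router(s): 2 × 1.8 ms = 3.6 ms.
End-to-end = 8.92 ms.

8.92 ms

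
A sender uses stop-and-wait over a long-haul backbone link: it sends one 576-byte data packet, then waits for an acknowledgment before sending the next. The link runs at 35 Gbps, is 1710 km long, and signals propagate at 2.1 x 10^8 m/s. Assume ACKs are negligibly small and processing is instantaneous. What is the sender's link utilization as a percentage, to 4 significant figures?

0.0008084 %

t_tx = L/R = 4608/35000000000 = 1.31657e-07 s.
t_prop = 1710000/210000000 = 0.00814286 s; RTT = 0.0162857 s.
Cycle = t_tx + RTT = 0.0162858 s.
Utilization = t_tx / cycle = 1.31657e-07/0.0162858 = 0.0008084 %.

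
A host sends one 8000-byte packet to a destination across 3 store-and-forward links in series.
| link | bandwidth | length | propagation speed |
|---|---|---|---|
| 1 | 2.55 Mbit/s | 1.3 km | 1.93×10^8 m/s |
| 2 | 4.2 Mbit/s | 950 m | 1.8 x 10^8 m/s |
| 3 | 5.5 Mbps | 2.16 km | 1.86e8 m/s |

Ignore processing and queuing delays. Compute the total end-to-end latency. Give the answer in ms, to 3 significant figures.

L = 8000 × 8 = 64000 bits.
Transmission delays (L/R per hop): 25.098, 15.2381, 11.6364 ms; sum = 51.9725 ms.
Propagation delays (d/s per hop): 0.00673575, 0.00527778, 0.0116129 ms; sum = 0.0236264 ms.
End-to-end = 52.0 ms.

52.0 ms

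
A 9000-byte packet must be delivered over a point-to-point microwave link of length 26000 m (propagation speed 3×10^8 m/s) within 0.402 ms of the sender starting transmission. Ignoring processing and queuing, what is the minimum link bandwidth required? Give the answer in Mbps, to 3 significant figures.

228 Mbps

L = 72000 bits.
Propagation delay = 26000 / 300000000 = 0.0866667 ms.
Transmission budget = 0.402 − 0.0866667 = 0.315333 ms.
R ≥ L / t_tx = 72000 bits / 0.000315333 s = 228 Mbps.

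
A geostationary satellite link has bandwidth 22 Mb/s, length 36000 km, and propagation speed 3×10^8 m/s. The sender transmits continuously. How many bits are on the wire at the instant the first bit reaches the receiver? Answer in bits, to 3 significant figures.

2640000 bits

Propagation delay = 36000000 / 300000000 = 0.12 s.
BDP = R × t_prop = 22000000 × 0.12 = 2640000 bits.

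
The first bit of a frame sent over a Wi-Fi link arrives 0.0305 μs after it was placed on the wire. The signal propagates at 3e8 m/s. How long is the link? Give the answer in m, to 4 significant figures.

d = s × t_prop = 300000000 × 3.05e-08 = 9.150 m.

9.150 m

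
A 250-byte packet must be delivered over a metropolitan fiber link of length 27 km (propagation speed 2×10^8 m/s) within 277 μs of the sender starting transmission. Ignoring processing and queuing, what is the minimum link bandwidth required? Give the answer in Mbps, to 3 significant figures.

14.1 Mbps

L = 2000 bits.
Propagation delay = 27000 / 200000000 = 135 μs.
Transmission budget = 277 − 135 = 142 μs.
R ≥ L / t_tx = 2000 bits / 0.000142 s = 14.1 Mbps.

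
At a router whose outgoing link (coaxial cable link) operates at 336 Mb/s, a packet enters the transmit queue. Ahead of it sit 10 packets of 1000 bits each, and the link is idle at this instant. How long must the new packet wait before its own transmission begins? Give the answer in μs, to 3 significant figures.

29.8 μs

Each queued packet: L/R = 1000/336000000 = 2.97619 μs.
10 queued → 29.7619 μs.
Queuing delay = 29.8 μs.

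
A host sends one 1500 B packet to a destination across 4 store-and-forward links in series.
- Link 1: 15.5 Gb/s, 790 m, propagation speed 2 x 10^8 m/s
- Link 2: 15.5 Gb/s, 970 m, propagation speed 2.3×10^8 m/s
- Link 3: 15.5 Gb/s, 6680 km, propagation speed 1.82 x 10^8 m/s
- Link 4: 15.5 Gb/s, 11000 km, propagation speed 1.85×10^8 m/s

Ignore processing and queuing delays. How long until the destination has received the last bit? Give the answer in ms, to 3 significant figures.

96.2 ms

L = 1500 × 8 = 12000 bits.
Transmission delay per hop = L/R = 12000/15500000000 = 0.000774194 ms; 4 hops → 0.00309677 ms.
Propagation delays (d/s per hop): 0.00395, 0.00421739, 36.7033, 59.4595 ms; sum = 96.1709 ms.
End-to-end = 96.2 ms.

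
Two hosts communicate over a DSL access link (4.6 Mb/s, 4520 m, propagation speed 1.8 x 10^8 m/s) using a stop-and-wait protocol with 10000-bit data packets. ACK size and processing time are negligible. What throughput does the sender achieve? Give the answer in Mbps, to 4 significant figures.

4.496 Mbps

t_tx = L/R = 10000/4600000 = 0.00217391 s.
t_prop = 4520/180000000 = 2.51111e-05 s; RTT = 5.02222e-05 s.
Cycle = t_tx + RTT = 0.00222414 s.
Throughput = L / cycle = 10000 / 0.00222414 = 4.496 Mbps.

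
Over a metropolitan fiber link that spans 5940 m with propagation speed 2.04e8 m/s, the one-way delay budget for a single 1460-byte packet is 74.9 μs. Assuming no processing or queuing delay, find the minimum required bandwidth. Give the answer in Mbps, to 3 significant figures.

L = 11680 bits.
Propagation delay = 5940 / 204000000 = 29.1176 μs.
Transmission budget = 74.9 − 29.1176 = 45.7824 μs.
R ≥ L / t_tx = 11680 bits / 4.57824e-05 s = 255 Mbps.

255 Mbps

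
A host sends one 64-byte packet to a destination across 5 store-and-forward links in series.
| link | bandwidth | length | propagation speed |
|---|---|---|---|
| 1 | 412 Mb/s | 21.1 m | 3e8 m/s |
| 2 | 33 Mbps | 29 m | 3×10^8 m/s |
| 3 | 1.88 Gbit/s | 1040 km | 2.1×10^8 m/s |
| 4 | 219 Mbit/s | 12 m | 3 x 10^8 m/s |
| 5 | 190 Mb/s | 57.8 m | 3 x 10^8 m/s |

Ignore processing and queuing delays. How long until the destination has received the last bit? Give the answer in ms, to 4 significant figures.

L = 64 × 8 = 512 bits.
Transmission delays (L/R per hop): 0.00124272, 0.0155152, 0.00027234, 0.0023379, 0.00269474 ms; sum = 0.0220628 ms.
Propagation delays (d/s per hop): 7.03333e-05, 9.66667e-05, 4.95238, 4e-05, 0.000192667 ms; sum = 4.95278 ms.
End-to-end = 4.975 ms.

4.975 ms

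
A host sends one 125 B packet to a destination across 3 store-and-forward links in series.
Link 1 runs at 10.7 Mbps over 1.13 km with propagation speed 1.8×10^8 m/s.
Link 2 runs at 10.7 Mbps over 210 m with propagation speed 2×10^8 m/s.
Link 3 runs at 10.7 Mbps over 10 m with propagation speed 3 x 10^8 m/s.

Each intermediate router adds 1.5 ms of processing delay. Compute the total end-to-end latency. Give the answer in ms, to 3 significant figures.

L = 125 × 8 = 1000 bits.
Transmission delay per hop = L/R = 1000/10700000 = 0.0934579 ms; 3 hops → 0.280374 ms.
Propagation delays (d/s per hop): 0.00627778, 0.00105, 3.33333e-05 ms; sum = 0.00736111 ms.
Processing at 2 router(s): 2 × 1.5 ms = 3 ms.
End-to-end = 3.29 ms.

3.29 ms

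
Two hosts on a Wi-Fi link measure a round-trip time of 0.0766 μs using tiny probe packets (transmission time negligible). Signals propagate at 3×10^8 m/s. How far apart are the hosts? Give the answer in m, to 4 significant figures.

One-way propagation = RTT/2 = 0.0383 μs.
d = s × t = 300000000 × 3.83e-08 = 11.49 m.

11.49 m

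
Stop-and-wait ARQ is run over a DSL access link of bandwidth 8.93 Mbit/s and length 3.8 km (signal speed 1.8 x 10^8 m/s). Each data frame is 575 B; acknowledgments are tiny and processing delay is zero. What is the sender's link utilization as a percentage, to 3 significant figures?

t_tx = L/R = 4600/8930000 = 0.000515118 s.
t_prop = 3800/180000000 = 2.11111e-05 s; RTT = 4.22222e-05 s.
Cycle = t_tx + RTT = 0.00055734 s.
Utilization = t_tx / cycle = 0.000515118/0.00055734 = 92.4 %.

92.4 %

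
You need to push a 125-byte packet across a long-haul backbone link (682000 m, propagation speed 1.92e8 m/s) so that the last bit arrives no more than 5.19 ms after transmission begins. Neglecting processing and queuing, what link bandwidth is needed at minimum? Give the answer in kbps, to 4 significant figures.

L = 1000 bits.
Propagation delay = 682000 / 192000000 = 3.55208 ms.
Transmission budget = 5.19 − 3.55208 = 1.63792 ms.
R ≥ L / t_tx = 1000 bits / 0.00163792 s = 610.5 kbps.

610.5 kbps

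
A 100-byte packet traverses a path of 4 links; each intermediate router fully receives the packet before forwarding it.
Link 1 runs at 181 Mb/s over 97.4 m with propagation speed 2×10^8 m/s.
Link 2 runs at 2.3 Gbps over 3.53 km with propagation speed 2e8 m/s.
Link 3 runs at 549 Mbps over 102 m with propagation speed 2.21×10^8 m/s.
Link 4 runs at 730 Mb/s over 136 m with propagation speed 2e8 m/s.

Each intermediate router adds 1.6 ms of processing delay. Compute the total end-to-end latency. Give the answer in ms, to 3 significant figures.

4.83 ms

L = 100 × 8 = 800 bits.
Transmission delays (L/R per hop): 0.00441989, 0.000347826, 0.00145719, 0.00109589 ms; sum = 0.0073208 ms.
Propagation delays (d/s per hop): 0.000487, 0.01765, 0.000461538, 0.00068 ms; sum = 0.0192785 ms.
Processing at 3 router(s): 3 × 1.6 ms = 4.8 ms.
End-to-end = 4.83 ms.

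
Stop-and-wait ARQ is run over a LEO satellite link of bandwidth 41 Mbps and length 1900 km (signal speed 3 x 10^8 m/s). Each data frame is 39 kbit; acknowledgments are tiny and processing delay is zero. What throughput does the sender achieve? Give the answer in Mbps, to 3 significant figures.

2.86 Mbps

t_tx = L/R = 39000/41000000 = 0.00095122 s.
t_prop = 1900000/300000000 = 0.00633333 s; RTT = 0.0126667 s.
Cycle = t_tx + RTT = 0.0136179 s.
Throughput = L / cycle = 39000 / 0.0136179 = 2.86 Mbps.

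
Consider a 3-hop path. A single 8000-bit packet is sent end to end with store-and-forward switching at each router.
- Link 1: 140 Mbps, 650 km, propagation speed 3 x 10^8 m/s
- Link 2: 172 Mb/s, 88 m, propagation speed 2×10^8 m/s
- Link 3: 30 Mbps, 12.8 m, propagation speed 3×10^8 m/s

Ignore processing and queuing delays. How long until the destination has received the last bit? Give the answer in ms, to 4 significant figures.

2.537 ms

Transmission delays (L/R per hop): 0.0571429, 0.0465116, 0.266667 ms; sum = 0.370321 ms.
Propagation delays (d/s per hop): 2.16667, 0.00044, 4.26667e-05 ms; sum = 2.16715 ms.
End-to-end = 2.537 ms.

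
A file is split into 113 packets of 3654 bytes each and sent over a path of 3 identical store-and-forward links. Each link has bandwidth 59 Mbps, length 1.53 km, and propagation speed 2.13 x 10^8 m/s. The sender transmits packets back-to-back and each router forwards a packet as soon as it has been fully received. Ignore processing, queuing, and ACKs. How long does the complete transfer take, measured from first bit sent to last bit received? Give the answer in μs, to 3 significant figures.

Per-hop transmission t_tx = L/R = 29232/59000000 = 495.458 μs.
Per-hop propagation t_prop = 1530/213000000 = 7.1831 μs.
Pipeline fill: first packet needs 3·t_tx to clear all hops; remaining 112 packets each add one t_tx.
Total = (3+113-1)·t_tx + 3·t_prop = 115·495.458 + 3·7.1831 = 57000 μs.

57000 μs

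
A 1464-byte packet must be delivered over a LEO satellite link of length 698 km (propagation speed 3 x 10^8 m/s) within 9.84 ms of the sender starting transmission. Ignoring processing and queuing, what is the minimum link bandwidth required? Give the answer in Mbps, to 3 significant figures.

1.56 Mbps

L = 11712 bits.
Propagation delay = 698000 / 300000000 = 2.32667 ms.
Transmission budget = 9.84 − 2.32667 = 7.51333 ms.
R ≥ L / t_tx = 11712 bits / 0.00751333 s = 1.56 Mbps.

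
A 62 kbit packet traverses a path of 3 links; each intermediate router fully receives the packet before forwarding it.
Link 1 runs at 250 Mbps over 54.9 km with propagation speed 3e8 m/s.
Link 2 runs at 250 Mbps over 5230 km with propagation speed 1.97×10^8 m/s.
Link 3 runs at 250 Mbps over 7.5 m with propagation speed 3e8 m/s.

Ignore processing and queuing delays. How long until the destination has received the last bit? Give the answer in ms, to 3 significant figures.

27.5 ms

L = 62000 bits.
Transmission delay per hop = L/R = 62000/250000000 = 0.248 ms; 3 hops → 0.744 ms.
Propagation delays (d/s per hop): 0.183, 26.5482, 2.5e-05 ms; sum = 26.7312 ms.
End-to-end = 27.5 ms.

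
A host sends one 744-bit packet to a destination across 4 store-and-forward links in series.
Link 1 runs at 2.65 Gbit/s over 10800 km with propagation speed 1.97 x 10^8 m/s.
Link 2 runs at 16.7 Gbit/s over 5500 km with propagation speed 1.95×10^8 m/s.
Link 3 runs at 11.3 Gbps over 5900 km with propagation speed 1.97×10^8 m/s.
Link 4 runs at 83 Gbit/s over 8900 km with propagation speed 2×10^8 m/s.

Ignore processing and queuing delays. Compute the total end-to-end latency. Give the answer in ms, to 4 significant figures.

157.5 ms

Transmission delays (L/R per hop): 0.000280755, 4.45509e-05, 6.58407e-05, 8.96386e-06 ms; sum = 0.00040011 ms.
Propagation delays (d/s per hop): 54.8223, 28.2051, 29.9492, 44.5 ms; sum = 157.477 ms.
End-to-end = 157.5 ms.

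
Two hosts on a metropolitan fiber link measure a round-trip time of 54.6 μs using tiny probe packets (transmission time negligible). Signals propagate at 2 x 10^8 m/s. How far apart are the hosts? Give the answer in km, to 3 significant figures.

5.46 km

One-way propagation = RTT/2 = 27.3 μs.
d = s × t = 200000000 × 2.73e-05 = 5.46 km.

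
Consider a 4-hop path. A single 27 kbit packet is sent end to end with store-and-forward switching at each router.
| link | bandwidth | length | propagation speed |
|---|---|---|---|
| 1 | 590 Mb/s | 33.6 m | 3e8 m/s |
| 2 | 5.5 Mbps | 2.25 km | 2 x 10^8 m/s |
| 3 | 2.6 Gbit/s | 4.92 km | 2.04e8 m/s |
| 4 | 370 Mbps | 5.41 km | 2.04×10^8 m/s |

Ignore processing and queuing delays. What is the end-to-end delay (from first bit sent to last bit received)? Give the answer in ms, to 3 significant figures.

L = 27000 bits.
Transmission delays (L/R per hop): 0.0457627, 4.90909, 0.0103846, 0.072973 ms; sum = 5.03821 ms.
Propagation delays (d/s per hop): 0.000112, 0.01125, 0.0241176, 0.0265196 ms; sum = 0.0619993 ms.
End-to-end = 5.10 ms.

5.10 ms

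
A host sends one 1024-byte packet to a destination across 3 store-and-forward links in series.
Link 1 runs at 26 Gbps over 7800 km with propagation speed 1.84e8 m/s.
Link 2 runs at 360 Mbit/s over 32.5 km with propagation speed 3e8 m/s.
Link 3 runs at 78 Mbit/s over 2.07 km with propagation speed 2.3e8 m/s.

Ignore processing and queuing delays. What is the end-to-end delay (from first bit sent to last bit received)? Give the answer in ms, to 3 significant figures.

L = 1024 × 8 = 8192 bits.
Transmission delays (L/R per hop): 0.000315077, 0.0227556, 0.105026 ms; sum = 0.128096 ms.
Propagation delays (d/s per hop): 42.3913, 0.108333, 0.009 ms; sum = 42.5086 ms.
End-to-end = 42.6 ms.

42.6 ms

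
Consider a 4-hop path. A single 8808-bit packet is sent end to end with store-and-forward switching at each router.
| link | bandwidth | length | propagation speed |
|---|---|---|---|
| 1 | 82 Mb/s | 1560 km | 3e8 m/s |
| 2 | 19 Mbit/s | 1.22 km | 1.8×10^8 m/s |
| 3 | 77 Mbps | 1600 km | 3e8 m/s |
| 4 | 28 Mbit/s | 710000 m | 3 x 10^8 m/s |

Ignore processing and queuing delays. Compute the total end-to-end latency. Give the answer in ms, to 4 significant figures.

13.91 ms

Transmission delays (L/R per hop): 0.107415, 0.463579, 0.11439, 0.314571 ms; sum = 0.999955 ms.
Propagation delays (d/s per hop): 5.2, 0.00677778, 5.33333, 2.36667 ms; sum = 12.9068 ms.
End-to-end = 13.91 ms.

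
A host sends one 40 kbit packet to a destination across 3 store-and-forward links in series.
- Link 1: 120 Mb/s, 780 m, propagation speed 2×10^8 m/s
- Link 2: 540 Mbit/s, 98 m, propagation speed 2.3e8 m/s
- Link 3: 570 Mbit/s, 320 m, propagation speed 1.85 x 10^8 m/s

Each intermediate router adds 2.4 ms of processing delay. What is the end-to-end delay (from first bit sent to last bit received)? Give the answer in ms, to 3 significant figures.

L = 40000 bits.
Transmission delays (L/R per hop): 0.333333, 0.0740741, 0.0701754 ms; sum = 0.477583 ms.
Propagation delays (d/s per hop): 0.0039, 0.000426087, 0.00172973 ms; sum = 0.00605582 ms.
Processing at 2 router(s): 2 × 2.4 ms = 4.8 ms.
End-to-end = 5.28 ms.

5.28 ms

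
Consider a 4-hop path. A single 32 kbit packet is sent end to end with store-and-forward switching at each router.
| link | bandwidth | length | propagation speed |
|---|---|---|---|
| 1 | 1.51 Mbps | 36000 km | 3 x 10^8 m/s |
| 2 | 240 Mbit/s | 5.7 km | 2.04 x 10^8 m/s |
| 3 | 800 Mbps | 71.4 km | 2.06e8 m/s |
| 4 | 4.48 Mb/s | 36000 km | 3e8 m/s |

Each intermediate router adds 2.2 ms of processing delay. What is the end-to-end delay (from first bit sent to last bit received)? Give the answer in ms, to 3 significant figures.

275 ms

L = 32000 bits.
Transmission delays (L/R per hop): 21.1921, 0.133333, 0.04, 7.14286 ms; sum = 28.5082 ms.
Propagation delays (d/s per hop): 120, 0.0279412, 0.346602, 120 ms; sum = 240.375 ms.
Processing at 3 router(s): 3 × 2.2 ms = 6.6 ms.
End-to-end = 275 ms.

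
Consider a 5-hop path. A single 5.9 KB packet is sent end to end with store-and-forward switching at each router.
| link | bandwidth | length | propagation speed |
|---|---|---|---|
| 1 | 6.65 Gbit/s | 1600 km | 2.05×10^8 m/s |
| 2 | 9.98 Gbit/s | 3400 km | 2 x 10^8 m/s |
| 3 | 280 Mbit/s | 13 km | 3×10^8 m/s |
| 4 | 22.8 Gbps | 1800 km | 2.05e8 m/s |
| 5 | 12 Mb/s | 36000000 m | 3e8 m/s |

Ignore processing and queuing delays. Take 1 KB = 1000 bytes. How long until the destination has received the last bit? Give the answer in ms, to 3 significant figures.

L = 47200 bits.
Transmission delays (L/R per hop): 0.00709774, 0.00472946, 0.168571, 0.00207018, 3.93333 ms; sum = 4.1158 ms.
Propagation delays (d/s per hop): 7.80488, 17, 0.0433333, 8.78049, 120 ms; sum = 153.629 ms.
End-to-end = 158 ms.

158 ms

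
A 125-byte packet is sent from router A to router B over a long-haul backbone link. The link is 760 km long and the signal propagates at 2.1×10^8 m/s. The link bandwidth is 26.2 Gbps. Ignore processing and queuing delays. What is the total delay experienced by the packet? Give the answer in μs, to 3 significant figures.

L = 125 × 8 = 1000 bits.
Transmission delay = L/R = 1000 / 26200000000 = 0.0381679 μs.
Propagation delay = d/s = 760000 m / 210000000 m/s = 3619.05 μs.
Total = 3620 μs.

3620 μs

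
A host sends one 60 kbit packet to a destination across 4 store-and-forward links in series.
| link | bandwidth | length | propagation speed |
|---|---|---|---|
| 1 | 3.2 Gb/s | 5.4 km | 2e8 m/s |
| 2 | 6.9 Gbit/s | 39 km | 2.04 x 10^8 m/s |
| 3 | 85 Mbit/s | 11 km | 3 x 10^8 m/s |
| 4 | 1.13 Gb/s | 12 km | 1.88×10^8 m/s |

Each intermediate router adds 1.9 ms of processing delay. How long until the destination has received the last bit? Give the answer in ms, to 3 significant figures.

6.81 ms

L = 60000 bits.
Transmission delays (L/R per hop): 0.01875, 0.00869565, 0.705882, 0.0530973 ms; sum = 0.786425 ms.
Propagation delays (d/s per hop): 0.027, 0.191176, 0.0366667, 0.0638298 ms; sum = 0.318673 ms.
Processing at 3 router(s): 3 × 1.9 ms = 5.7 ms.
End-to-end = 6.81 ms.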